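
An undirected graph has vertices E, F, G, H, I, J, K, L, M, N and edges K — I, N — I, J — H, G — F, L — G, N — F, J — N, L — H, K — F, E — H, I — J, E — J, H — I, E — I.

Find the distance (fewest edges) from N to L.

3

Distance 0: N.
Distance 1: F, I, J.
Distance 2: E, G, H, K.
Distance 3: L — contains L.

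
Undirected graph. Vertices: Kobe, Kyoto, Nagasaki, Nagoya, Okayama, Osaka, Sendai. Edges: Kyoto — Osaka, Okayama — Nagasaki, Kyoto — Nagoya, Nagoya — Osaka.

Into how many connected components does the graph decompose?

From Kobe: component {Kobe}.
From Kyoto: component {Kyoto, Nagoya, Osaka}.
From Nagasaki: component {Nagasaki, Okayama}.
From Sendai: component {Sendai}.
That's 4 components.

4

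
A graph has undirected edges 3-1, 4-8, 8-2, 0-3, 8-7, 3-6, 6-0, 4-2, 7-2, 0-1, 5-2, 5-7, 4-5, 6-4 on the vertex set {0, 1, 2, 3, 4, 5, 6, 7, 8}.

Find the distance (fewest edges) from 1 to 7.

5

Distance 0: 1.
Distance 1: 0, 3.
Distance 2: 6.
Distance 3: 4.
Distance 4: 2, 5, 8.
Distance 5: 7 — contains 7.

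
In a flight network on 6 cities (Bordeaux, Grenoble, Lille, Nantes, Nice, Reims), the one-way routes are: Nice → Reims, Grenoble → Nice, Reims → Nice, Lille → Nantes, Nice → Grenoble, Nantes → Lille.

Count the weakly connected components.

3

From Bordeaux: component {Bordeaux}.
From Grenoble: component {Grenoble, Nice, Reims}.
From Lille: component {Lille, Nantes}.
That's 3 components.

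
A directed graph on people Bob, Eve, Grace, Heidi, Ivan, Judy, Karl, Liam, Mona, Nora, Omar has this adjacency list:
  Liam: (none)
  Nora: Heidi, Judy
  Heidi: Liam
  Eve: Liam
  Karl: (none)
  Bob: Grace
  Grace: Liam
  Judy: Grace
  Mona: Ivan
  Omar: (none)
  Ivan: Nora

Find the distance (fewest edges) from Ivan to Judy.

2

Distance 0: Ivan.
Distance 1: Nora.
Distance 2: Heidi, Judy — contains Judy.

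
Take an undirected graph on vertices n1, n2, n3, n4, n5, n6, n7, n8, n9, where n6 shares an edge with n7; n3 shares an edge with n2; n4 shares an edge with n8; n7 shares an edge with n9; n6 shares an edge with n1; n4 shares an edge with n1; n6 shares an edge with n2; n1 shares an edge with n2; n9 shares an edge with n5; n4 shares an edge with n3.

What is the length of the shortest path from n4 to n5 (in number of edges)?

5

Distance 0: n4.
Distance 1: n1, n3, n8.
Distance 2: n2, n6.
Distance 3: n7.
Distance 4: n9.
Distance 5: n5 — contains n5.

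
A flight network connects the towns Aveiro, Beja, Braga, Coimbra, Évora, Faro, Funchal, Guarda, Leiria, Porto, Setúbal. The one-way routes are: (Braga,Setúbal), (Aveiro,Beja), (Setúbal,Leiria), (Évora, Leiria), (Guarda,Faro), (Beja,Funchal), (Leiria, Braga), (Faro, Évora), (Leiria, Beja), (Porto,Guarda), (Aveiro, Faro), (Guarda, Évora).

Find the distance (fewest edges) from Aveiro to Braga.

Distance 0: Aveiro.
Distance 1: Beja, Faro.
Distance 2: Évora, Funchal.
Distance 3: Leiria.
Distance 4: Braga — contains Braga.

4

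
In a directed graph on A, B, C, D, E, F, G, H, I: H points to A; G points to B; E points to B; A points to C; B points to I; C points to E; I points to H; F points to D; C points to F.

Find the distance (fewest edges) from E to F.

6

Distance 0: E.
Distance 1: B.
Distance 2: I.
Distance 3: H.
Distance 4: A.
Distance 5: C.
Distance 6: F — contains F.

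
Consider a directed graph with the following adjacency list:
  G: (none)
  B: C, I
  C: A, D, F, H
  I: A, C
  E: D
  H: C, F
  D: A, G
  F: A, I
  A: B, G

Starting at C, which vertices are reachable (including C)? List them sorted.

Start at C.
Its neighbours: A, D, F, H.
Then their neighbours: B, G, I.
Nothing further is reachable.

A, B, C, D, F, G, H, I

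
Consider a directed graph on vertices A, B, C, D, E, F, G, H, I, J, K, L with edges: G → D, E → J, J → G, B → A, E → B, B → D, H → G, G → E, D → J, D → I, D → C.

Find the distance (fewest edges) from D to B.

Distance 0: D.
Distance 1: C, I, J.
Distance 2: G.
Distance 3: E.
Distance 4: B — contains B.

4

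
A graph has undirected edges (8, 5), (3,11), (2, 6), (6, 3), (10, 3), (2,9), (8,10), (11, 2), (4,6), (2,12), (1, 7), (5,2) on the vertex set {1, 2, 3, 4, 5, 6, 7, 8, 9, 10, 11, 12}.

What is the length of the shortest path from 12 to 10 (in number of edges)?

Distance 0: 12.
Distance 1: 2.
Distance 2: 5, 6, 9, 11.
Distance 3: 3, 4, 8.
Distance 4: 10 — contains 10.

4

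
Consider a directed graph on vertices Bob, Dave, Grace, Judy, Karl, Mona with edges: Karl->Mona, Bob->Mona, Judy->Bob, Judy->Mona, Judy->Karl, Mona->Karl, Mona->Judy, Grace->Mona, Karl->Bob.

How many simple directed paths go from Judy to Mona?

Judy→Bob→Mona
Judy→Karl→Bob→Mona
Judy→Karl→Mona
Judy→Mona

4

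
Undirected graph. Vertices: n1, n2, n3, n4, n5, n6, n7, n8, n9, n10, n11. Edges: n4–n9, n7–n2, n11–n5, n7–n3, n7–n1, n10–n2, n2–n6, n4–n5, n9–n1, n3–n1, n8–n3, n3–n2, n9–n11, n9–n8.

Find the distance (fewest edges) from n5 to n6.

6

Distance 0: n5.
Distance 1: n4, n11.
Distance 2: n9.
Distance 3: n1, n8.
Distance 4: n3, n7.
Distance 5: n2.
Distance 6: n6, n10 — contains n6.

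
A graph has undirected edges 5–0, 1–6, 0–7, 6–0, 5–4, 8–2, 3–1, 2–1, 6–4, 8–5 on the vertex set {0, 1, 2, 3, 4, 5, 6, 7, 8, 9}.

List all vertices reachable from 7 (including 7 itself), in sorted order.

Start at 7.
Its neighbours: 0.
Then their neighbours: 5, 6.
Then next layer: 1, 4, 8.
Then next layer: 2, 3.
Nothing further is reachable.

0, 1, 2, 3, 4, 5, 6, 7, 8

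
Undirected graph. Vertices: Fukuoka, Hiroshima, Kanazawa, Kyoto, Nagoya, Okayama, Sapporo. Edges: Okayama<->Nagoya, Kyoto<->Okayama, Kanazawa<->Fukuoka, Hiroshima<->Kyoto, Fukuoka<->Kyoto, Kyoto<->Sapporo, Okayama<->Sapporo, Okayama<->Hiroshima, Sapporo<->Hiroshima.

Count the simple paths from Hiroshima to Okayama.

Hiroshima–Kyoto–Okayama
Hiroshima–Kyoto–Sapporo–Okayama
Hiroshima–Okayama
Hiroshima–Sapporo–Kyoto–Okayama
Hiroshima–Sapporo–Okayama

5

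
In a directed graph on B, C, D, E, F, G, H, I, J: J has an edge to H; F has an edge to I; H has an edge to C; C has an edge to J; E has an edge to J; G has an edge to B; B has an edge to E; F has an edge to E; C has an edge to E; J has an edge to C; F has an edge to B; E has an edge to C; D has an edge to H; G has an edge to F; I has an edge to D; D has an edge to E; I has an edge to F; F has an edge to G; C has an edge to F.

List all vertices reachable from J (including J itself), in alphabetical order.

Start at J.
Its neighbours: C, H.
Then their neighbours: E, F.
Then next layer: B, G, I.
Then next layer: D.
Every vertex is now reached.

B, C, D, E, F, G, H, I, J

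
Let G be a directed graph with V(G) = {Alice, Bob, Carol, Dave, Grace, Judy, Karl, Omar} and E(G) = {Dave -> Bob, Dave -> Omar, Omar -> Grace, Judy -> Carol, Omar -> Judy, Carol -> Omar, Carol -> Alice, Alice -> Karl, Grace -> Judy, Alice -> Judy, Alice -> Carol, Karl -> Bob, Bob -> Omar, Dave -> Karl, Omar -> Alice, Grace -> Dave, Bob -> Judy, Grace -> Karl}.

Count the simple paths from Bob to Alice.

Bob→Judy→Carol→Alice
Bob→Judy→Carol→Omar→Alice
Bob→Omar→Alice
Bob→Omar→Grace→Judy→Carol→Alice
Bob→Omar→Judy→Carol→Alice

5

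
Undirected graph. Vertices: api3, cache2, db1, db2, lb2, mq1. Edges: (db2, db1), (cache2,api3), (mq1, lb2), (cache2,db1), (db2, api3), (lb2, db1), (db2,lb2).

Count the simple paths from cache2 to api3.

3

cache2–api3
cache2–db1–db2–api3
cache2–db1–lb2–db2–api3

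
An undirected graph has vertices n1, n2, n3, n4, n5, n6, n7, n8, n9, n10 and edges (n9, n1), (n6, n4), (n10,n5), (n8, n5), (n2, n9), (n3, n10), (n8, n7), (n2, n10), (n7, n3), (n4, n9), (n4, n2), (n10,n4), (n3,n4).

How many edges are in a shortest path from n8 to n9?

Distance 0: n8.
Distance 1: n5, n7.
Distance 2: n3, n10.
Distance 3: n2, n4.
Distance 4: n6, n9 — contains n9.

4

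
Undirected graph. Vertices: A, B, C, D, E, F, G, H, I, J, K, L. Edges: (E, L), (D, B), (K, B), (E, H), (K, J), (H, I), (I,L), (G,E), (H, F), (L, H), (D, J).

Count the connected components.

4

From A: component {A}.
From B: component {B, D, J, K}.
From C: component {C}.
From E: component {E, F, G, H, I, L}.
That's 4 components.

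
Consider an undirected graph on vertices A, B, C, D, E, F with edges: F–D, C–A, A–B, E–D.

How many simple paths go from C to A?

1

C–A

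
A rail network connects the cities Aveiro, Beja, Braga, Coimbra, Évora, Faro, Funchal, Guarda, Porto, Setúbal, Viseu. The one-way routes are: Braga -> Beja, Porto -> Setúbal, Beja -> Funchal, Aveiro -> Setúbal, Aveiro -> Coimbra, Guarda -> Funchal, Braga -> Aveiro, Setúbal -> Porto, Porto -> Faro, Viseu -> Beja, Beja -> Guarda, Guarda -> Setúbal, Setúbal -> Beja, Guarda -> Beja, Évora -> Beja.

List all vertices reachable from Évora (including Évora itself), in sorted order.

Start at Évora.
Its neighbours: Beja.
Then their neighbours: Funchal, Guarda.
Then next layer: Setúbal.
Then next layer: Porto.
Then next layer: Faro.
Nothing further is reachable.

Beja, Évora, Faro, Funchal, Guarda, Porto, Setúbal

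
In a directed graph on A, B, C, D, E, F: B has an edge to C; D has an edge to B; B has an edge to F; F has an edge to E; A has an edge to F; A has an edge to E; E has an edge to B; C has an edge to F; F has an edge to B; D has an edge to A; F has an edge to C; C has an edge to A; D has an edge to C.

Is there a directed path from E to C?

Explore from E.
Distance 1: reach B.
Distance 2: reach C, F.
Found C.

Yes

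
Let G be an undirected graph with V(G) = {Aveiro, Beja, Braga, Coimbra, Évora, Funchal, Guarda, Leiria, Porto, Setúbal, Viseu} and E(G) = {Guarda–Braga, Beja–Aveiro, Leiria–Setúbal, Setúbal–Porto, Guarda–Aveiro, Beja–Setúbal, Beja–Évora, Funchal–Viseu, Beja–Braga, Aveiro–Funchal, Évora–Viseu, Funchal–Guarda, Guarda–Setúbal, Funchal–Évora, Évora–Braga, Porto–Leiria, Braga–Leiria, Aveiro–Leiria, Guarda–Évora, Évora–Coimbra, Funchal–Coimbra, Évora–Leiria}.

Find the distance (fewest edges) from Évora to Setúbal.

Distance 0: Évora.
Distance 1: Beja, Braga, Coimbra, Funchal, Guarda, Leiria, Viseu.
Distance 2: Aveiro, Porto, Setúbal — contains Setúbal.

2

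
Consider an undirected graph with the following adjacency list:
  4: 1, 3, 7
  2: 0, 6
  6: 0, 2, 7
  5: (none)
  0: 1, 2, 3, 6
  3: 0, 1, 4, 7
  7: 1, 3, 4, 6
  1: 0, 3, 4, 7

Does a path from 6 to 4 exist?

Explore from 6.
Distance 1: reach 0, 2, 7.
Distance 2: reach 1, 3, 4.
Found 4.

Yes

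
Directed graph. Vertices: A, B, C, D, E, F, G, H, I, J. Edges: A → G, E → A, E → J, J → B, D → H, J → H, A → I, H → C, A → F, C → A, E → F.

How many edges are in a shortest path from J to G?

Distance 0: J.
Distance 1: B, H.
Distance 2: C.
Distance 3: A.
Distance 4: F, G, I — contains G.

4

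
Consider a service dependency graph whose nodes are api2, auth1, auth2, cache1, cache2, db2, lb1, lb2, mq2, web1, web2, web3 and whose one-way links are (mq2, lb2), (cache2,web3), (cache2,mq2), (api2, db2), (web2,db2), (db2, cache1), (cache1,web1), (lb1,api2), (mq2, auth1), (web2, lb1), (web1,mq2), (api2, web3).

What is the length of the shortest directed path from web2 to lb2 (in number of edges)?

Distance 0: web2.
Distance 1: db2, lb1.
Distance 2: api2, cache1.
Distance 3: web1, web3.
Distance 4: mq2.
Distance 5: auth1, lb2 — contains lb2.

5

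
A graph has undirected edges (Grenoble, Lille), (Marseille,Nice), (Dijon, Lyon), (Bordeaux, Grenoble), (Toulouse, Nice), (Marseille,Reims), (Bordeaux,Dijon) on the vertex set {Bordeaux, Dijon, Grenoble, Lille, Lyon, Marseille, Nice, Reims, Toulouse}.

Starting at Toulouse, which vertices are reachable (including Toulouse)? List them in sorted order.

Start at Toulouse.
Its neighbours: Nice.
Then their neighbours: Marseille.
Then next layer: Reims.
Nothing further is reachable.

Marseille, Nice, Reims, Toulouse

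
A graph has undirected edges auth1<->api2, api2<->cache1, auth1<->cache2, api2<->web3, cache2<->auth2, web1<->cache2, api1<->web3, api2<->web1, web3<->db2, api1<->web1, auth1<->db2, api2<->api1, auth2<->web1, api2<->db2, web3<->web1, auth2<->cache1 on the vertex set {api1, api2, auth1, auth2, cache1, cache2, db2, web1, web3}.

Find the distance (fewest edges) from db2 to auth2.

Distance 0: db2.
Distance 1: api2, auth1, web3.
Distance 2: api1, cache1, cache2, web1.
Distance 3: auth2 — contains auth2.

3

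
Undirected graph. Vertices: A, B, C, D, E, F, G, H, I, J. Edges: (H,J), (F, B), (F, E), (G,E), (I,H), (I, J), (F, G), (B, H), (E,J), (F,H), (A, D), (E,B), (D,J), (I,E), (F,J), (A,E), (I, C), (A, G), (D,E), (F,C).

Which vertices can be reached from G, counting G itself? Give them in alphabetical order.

Start at G.
Its neighbours: A, E, F.
Then their neighbours: B, C, D, H, I, J.
Every vertex is now reached.

A, B, C, D, E, F, G, H, I, J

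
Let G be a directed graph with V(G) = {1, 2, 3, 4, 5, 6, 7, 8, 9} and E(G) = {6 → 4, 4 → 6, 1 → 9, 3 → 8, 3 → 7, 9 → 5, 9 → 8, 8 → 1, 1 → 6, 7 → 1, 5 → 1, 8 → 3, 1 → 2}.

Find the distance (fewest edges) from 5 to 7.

5

Distance 0: 5.
Distance 1: 1.
Distance 2: 2, 6, 9.
Distance 3: 4, 8.
Distance 4: 3.
Distance 5: 7 — contains 7.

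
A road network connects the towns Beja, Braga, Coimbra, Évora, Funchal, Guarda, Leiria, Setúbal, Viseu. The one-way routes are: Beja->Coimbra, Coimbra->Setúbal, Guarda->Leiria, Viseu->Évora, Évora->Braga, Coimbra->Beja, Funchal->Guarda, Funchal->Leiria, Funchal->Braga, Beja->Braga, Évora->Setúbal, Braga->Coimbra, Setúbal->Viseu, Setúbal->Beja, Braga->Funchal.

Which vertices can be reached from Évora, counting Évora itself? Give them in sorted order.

Start at Évora.
Its neighbours: Braga, Setúbal.
Then their neighbours: Beja, Coimbra, Funchal, Viseu.
Then next layer: Guarda, Leiria.
Every vertex is now reached.

Beja, Braga, Coimbra, Évora, Funchal, Guarda, Leiria, Setúbal, Viseu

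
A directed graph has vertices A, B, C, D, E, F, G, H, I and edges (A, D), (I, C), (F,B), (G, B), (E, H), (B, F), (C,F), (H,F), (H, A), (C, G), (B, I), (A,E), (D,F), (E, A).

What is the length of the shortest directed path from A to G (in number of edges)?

6

Distance 0: A.
Distance 1: D, E.
Distance 2: F, H.
Distance 3: B.
Distance 4: I.
Distance 5: C.
Distance 6: G — contains G.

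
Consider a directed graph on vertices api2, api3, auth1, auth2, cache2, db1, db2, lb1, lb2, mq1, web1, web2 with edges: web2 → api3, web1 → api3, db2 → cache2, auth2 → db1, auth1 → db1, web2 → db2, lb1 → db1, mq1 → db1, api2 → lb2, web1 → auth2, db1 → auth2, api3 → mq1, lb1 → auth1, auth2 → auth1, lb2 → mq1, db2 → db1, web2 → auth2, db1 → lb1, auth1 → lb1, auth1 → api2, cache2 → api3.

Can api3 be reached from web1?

Explore from web1.
Distance 1: reach api3, auth2.
Found api3.

Yes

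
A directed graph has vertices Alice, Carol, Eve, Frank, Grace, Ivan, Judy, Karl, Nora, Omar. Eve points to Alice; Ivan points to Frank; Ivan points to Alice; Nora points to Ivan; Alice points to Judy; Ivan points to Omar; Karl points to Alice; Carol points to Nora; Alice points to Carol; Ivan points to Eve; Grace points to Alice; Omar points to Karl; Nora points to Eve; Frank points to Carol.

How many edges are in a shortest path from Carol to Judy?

4

Distance 0: Carol.
Distance 1: Nora.
Distance 2: Eve, Ivan.
Distance 3: Alice, Frank, Omar.
Distance 4: Judy, Karl — contains Judy.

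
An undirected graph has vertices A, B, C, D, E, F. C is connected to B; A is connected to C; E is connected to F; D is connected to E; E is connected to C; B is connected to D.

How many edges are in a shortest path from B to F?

Distance 0: B.
Distance 1: C, D.
Distance 2: A, E.
Distance 3: F — contains F.

3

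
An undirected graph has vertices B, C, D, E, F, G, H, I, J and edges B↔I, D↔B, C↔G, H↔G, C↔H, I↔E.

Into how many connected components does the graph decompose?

From B: component {B, D, E, I}.
From C: component {C, G, H}.
From F: component {F}.
From J: component {J}.
That's 4 components.

4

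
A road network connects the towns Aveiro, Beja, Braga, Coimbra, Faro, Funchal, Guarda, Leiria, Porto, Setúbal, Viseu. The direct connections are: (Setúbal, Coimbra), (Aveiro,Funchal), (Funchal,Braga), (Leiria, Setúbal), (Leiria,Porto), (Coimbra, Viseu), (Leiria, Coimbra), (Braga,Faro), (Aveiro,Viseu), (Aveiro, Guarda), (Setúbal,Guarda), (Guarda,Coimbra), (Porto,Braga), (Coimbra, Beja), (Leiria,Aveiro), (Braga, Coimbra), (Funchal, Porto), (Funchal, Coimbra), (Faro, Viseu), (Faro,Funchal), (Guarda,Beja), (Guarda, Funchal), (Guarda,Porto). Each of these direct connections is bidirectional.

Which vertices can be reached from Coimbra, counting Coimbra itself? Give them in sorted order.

Aveiro, Beja, Braga, Coimbra, Faro, Funchal, Guarda, Leiria, Porto, Setúbal, Viseu

Start at Coimbra.
Its neighbours: Beja, Braga, Funchal, Guarda, Leiria, Setúbal, Viseu.
Then their neighbours: Aveiro, Faro, Porto.
Every vertex is now reached.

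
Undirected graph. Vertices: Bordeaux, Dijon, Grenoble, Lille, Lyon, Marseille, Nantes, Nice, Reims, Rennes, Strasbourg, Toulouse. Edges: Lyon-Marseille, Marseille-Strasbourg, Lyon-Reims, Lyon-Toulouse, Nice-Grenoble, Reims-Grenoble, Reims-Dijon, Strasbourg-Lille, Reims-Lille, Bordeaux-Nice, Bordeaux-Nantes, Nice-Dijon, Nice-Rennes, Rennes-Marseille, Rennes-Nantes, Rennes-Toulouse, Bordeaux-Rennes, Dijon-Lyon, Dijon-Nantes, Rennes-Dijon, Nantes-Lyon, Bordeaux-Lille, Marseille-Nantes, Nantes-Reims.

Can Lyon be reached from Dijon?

Explore from Dijon.
Distance 1: reach Lyon, Nantes, Nice, Reims, Rennes.
Found Lyon.

Yes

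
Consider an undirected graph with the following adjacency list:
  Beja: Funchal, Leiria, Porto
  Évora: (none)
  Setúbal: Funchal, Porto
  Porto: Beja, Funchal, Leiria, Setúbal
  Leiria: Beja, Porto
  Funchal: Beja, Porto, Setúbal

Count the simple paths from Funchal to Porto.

Funchal–Beja–Leiria–Porto
Funchal–Beja–Porto
Funchal–Porto
Funchal–Setúbal–Porto

4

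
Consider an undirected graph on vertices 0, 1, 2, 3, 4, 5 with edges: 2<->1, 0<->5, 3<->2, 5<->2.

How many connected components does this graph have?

2

From 0: component {0, 1, 2, 3, 5}.
From 4: component {4}.
That's 2 components.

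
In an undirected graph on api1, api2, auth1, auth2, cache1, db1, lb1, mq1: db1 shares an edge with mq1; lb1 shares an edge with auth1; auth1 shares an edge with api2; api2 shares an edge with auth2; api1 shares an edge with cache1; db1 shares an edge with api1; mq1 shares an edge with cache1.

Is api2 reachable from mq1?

Explore from mq1.
Distance 1: reach cache1, db1.
Distance 2: reach api1.
The search is exhausted without reaching api2; it lies in a different component.

No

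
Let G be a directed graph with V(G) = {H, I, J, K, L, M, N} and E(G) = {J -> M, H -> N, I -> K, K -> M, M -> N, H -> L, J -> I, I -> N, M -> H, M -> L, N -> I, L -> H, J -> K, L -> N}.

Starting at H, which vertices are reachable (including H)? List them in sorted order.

H, I, K, L, M, N

Start at H.
Its neighbours: L, N.
Then their neighbours: I.
Then next layer: K.
Then next layer: M.
Nothing further is reachable.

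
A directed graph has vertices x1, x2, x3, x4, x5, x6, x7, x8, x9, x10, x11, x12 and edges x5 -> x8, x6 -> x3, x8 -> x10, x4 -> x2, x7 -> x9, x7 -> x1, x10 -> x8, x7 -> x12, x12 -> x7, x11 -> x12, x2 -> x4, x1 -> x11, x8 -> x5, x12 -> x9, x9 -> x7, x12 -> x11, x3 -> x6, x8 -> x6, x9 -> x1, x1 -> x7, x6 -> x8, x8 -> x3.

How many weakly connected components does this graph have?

3

From x1: component {x1, x7, x9, x11, x12}.
From x2: component {x2, x4}.
From x3: component {x3, x5, x6, x8, x10}.
That's 3 components.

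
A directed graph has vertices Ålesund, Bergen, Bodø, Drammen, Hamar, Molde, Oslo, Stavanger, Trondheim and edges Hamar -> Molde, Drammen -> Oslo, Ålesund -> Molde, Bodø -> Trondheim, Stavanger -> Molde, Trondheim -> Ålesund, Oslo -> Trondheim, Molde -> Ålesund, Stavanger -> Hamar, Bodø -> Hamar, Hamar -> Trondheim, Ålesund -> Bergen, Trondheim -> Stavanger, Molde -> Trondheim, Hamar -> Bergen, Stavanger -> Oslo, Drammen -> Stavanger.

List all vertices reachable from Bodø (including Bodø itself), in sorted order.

Ålesund, Bergen, Bodø, Hamar, Molde, Oslo, Stavanger, Trondheim

Start at Bodø.
Its neighbours: Hamar, Trondheim.
Then their neighbours: Ålesund, Bergen, Molde, Stavanger.
Then next layer: Oslo.
Nothing further is reachable.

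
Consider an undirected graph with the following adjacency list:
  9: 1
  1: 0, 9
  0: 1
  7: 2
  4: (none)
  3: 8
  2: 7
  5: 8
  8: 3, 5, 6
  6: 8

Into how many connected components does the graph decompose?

From 0: component {0, 1, 9}.
From 2: component {2, 7}.
From 3: component {3, 5, 6, 8}.
From 4: component {4}.
That's 4 components.

4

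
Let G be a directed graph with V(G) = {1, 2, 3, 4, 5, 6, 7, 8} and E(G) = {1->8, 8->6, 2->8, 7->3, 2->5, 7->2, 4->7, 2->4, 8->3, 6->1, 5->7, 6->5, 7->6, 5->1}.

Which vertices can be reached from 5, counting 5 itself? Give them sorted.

1, 2, 3, 4, 5, 6, 7, 8

Start at 5.
Its neighbours: 1, 7.
Then their neighbours: 2, 3, 6, 8.
Then next layer: 4.
Every vertex is now reached.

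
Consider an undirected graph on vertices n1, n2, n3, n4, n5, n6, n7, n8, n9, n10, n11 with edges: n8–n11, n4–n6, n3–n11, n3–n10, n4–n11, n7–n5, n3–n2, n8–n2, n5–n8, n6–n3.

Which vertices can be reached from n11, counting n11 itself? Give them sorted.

n2, n3, n4, n5, n6, n7, n8, n10, n11

Start at n11.
Its neighbours: n3, n4, n8.
Then their neighbours: n2, n5, n6, n10.
Then next layer: n7.
Nothing further is reachable.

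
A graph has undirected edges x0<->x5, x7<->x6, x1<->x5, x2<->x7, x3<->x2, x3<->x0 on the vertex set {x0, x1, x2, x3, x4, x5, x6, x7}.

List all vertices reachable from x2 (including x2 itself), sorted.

x0, x1, x2, x3, x5, x6, x7

Start at x2.
Its neighbours: x3, x7.
Then their neighbours: x0, x6.
Then next layer: x5.
Then next layer: x1.
Nothing further is reachable.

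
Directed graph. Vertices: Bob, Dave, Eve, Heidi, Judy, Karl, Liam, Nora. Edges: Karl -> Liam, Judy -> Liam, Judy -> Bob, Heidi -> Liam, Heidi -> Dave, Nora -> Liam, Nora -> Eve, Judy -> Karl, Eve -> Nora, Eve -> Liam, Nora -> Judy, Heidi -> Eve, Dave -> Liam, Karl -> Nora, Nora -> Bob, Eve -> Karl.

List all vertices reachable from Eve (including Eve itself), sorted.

Start at Eve.
Its neighbours: Karl, Liam, Nora.
Then their neighbours: Bob, Judy.
Nothing further is reachable.

Bob, Eve, Judy, Karl, Liam, Nora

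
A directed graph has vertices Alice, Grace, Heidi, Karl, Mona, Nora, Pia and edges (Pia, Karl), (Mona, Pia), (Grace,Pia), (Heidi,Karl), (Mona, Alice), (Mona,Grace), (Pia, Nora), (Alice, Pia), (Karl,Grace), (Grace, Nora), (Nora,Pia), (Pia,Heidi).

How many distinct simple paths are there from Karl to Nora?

Karl→Grace→Nora
Karl→Grace→Pia→Nora

2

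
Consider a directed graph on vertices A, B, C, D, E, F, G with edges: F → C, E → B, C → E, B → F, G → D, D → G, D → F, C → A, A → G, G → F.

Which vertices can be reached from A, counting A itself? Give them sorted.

Start at A.
Its neighbours: G.
Then their neighbours: D, F.
Then next layer: C.
Then next layer: E.
Then next layer: B.
Every vertex is now reached.

A, B, C, D, E, F, G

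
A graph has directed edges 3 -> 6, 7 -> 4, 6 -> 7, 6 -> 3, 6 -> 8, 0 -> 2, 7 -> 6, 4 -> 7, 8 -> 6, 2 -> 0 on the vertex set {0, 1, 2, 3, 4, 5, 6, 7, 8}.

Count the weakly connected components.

4

From 0: component {0, 2}.
From 1: component {1}.
From 3: component {3, 4, 6, 7, 8}.
From 5: component {5}.
That's 4 components.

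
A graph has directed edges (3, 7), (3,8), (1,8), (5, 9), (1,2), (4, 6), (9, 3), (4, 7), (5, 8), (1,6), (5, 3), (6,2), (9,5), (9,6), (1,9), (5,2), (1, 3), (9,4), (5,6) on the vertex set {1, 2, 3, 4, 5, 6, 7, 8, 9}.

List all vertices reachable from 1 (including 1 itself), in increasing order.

1, 2, 3, 4, 5, 6, 7, 8, 9

Start at 1.
Its neighbours: 2, 3, 6, 8, 9.
Then their neighbours: 4, 5, 7.
Every vertex is now reached.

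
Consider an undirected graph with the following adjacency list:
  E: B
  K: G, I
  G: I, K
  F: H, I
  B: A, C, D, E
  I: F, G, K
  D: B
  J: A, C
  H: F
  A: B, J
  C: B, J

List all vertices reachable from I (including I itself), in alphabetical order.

Start at I.
Its neighbours: F, G, K.
Then their neighbours: H.
Nothing further is reachable.

F, G, H, I, K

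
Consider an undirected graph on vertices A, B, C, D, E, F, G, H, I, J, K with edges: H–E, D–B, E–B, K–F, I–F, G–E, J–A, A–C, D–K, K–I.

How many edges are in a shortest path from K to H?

Distance 0: K.
Distance 1: D, F, I.
Distance 2: B.
Distance 3: E.
Distance 4: G, H — contains H.

4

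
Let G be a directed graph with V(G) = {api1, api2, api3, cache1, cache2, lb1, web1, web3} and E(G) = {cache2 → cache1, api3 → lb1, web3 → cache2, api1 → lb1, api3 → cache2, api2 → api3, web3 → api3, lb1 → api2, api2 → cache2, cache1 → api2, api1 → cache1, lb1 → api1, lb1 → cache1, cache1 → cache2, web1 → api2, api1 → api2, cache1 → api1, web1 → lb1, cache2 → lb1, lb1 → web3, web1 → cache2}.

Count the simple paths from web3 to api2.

web3→api3→cache2→cache1→api1→api2
web3→api3→cache2→cache1→api1→lb1→api2
web3→api3→cache2→cache1→api2
web3→api3→cache2→lb1→api1→api2
web3→api3→cache2→lb1→api1→cache1→api2
web3→api3→cache2→lb1→api2
web3→api3→cache2→lb1→cache1→api1→api2
web3→api3→cache2→lb1→cache1→api2
... and 13 more.

21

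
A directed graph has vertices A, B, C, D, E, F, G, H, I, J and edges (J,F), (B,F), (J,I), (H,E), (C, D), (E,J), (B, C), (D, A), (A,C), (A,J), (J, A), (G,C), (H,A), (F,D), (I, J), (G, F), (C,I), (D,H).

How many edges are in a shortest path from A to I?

2

Distance 0: A.
Distance 1: C, J.
Distance 2: D, F, I — contains I.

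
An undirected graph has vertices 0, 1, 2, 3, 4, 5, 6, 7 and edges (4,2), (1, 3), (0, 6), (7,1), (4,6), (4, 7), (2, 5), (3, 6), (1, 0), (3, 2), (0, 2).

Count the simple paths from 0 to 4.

9

0–1–3–2–4
0–1–3–6–4
0–1–7–4
0–2–3–1–7–4
0–2–3–6–4
0–2–4
0–6–3–1–7–4
0–6–3–2–4
0–6–4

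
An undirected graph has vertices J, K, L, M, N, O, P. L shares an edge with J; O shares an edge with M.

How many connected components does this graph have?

5

From J: component {J, L}.
From K: component {K}.
From M: component {M, O}.
From N: component {N}.
From P: component {P}.
That's 5 components.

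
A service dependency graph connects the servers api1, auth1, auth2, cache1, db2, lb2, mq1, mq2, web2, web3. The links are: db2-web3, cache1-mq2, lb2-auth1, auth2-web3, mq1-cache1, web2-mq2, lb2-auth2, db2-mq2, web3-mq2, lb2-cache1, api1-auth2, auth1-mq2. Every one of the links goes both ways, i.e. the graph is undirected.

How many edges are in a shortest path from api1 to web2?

Distance 0: api1.
Distance 1: auth2.
Distance 2: lb2, web3.
Distance 3: auth1, cache1, db2, mq2.
Distance 4: mq1, web2 — contains web2.

4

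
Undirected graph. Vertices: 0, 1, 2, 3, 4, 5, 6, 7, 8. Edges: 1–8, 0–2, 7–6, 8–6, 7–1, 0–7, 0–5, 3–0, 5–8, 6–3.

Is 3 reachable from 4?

4 has no edges, so nothing is reachable from it.

No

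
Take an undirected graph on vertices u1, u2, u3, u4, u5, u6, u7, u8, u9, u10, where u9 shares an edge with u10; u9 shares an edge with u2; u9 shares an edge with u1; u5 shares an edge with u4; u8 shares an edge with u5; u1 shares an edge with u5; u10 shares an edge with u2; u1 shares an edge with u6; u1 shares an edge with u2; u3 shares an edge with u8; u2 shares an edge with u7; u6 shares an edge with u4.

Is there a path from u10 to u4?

Explore from u10.
Distance 1: reach u2, u9.
Distance 2: reach u1, u7.
Distance 3: reach u5, u6.
Distance 4: reach u4, u8.
Found u4.

Yes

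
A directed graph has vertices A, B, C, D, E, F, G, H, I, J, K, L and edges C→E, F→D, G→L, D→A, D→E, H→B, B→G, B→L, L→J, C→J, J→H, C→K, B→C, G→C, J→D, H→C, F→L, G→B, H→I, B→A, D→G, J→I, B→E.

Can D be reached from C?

Explore from C.
Distance 1: reach E, J, K.
Distance 2: reach D, H, I.
Found D.

Yes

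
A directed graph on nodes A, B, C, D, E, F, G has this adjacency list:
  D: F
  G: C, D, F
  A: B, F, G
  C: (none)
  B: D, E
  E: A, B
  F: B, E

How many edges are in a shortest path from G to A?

3

Distance 0: G.
Distance 1: C, D, F.
Distance 2: B, E.
Distance 3: A — contains A.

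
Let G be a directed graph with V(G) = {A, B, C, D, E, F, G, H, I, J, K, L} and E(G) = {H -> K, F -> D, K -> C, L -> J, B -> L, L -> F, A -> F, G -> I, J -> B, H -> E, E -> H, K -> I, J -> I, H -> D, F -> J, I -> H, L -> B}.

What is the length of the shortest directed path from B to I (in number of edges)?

Distance 0: B.
Distance 1: L.
Distance 2: F, J.
Distance 3: D, I — contains I.

3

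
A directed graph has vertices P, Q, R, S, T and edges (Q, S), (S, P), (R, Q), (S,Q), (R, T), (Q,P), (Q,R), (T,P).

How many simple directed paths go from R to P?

R→Q→P
R→Q→S→P
R→T→P

3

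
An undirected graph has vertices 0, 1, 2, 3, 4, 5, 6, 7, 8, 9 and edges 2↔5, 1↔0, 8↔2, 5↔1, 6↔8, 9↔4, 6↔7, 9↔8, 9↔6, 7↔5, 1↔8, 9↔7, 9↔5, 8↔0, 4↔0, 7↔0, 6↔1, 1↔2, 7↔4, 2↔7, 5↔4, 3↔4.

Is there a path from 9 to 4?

Yes

Explore from 9.
Distance 1: reach 4, 5, 6, 7, 8.
Found 4.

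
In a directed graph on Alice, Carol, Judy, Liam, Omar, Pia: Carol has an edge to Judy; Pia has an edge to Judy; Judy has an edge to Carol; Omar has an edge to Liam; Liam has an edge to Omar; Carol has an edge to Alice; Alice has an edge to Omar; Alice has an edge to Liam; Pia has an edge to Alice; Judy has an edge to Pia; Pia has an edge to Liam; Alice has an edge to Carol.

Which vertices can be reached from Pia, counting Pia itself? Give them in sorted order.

Alice, Carol, Judy, Liam, Omar, Pia

Start at Pia.
Its neighbours: Alice, Judy, Liam.
Then their neighbours: Carol, Omar.
Every vertex is now reached.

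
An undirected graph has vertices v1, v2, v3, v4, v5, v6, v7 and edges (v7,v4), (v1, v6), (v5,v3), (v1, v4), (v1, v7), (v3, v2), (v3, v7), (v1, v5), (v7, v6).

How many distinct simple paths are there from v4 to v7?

4

v4–v1–v5–v3–v7
v4–v1–v6–v7
v4–v1–v7
v4–v7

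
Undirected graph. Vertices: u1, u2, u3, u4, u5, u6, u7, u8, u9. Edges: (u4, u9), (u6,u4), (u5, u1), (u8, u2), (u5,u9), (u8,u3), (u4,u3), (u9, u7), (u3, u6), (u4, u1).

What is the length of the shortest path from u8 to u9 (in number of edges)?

Distance 0: u8.
Distance 1: u2, u3.
Distance 2: u4, u6.
Distance 3: u1, u9 — contains u9.

3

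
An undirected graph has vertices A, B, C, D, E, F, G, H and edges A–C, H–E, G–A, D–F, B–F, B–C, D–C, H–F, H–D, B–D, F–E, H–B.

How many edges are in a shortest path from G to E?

Distance 0: G.
Distance 1: A.
Distance 2: C.
Distance 3: B, D.
Distance 4: F, H.
Distance 5: E — contains E.

5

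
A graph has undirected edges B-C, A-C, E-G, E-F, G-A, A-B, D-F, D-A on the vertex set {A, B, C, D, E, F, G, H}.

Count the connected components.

2

From A: component {A, B, C, D, E, F, G}.
From H: component {H}.
That's 2 components.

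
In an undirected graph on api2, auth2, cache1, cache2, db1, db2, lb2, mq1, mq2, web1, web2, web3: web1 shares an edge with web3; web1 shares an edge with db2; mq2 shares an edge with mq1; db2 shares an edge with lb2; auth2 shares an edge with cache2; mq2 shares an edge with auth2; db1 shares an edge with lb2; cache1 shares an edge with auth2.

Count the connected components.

From api2: component {api2}.
From auth2: component {auth2, cache1, cache2, mq1, mq2}.
From db1: component {db1, db2, lb2, web1, web3}.
From web2: component {web2}.
That's 4 components.

4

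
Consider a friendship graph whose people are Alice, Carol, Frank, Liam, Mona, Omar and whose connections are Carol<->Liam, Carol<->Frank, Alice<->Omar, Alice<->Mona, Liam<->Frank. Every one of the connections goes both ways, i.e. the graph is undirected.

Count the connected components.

2

From Alice: component {Alice, Mona, Omar}.
From Carol: component {Carol, Frank, Liam}.
That's 2 components.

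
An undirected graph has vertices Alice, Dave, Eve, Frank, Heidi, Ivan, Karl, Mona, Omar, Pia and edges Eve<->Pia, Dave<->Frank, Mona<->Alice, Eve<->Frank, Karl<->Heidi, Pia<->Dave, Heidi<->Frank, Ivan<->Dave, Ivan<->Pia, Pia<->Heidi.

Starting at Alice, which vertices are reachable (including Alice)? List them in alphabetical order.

Alice, Mona

Start at Alice.
Its neighbours: Mona.
Nothing further is reachable.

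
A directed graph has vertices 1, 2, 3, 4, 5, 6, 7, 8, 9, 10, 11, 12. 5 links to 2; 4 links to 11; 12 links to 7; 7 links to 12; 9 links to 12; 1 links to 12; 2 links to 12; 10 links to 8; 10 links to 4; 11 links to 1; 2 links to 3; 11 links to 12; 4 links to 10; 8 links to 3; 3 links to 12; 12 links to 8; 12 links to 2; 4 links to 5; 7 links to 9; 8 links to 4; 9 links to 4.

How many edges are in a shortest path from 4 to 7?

3

Distance 0: 4.
Distance 1: 5, 10, 11.
Distance 2: 1, 2, 8, 12.
Distance 3: 3, 7 — contains 7.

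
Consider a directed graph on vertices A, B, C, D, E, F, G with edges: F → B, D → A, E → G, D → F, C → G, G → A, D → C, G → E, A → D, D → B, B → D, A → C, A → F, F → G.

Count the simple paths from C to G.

1

C→G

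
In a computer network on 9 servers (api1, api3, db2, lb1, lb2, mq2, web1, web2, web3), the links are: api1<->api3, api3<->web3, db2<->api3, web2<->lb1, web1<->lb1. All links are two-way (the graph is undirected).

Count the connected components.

From api1: component {api1, api3, db2, web3}.
From lb1: component {lb1, web1, web2}.
From lb2: component {lb2}.
From mq2: component {mq2}.
That's 4 components.

4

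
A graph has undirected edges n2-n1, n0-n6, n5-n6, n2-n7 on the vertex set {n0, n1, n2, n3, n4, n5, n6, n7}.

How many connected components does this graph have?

4

From n0: component {n0, n5, n6}.
From n1: component {n1, n2, n7}.
From n3: component {n3}.
From n4: component {n4}.
That's 4 components.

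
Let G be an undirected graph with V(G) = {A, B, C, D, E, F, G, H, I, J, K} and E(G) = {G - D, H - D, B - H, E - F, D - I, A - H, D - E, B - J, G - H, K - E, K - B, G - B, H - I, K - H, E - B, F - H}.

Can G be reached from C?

C has no edges, so nothing is reachable from it.

No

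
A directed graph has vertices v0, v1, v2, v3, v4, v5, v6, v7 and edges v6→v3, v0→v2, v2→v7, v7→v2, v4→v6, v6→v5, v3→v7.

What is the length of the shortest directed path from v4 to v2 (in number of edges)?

4

Distance 0: v4.
Distance 1: v6.
Distance 2: v3, v5.
Distance 3: v7.
Distance 4: v2 — contains v2.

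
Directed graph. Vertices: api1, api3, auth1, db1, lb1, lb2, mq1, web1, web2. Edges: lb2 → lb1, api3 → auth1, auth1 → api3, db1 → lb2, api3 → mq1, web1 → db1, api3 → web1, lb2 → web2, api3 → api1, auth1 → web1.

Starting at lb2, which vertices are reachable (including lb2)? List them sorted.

lb1, lb2, web2

Start at lb2.
Its neighbours: lb1, web2.
Nothing further is reachable.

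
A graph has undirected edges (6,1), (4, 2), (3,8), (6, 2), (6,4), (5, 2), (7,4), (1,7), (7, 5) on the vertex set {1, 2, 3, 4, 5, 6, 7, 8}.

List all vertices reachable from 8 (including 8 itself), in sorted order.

Start at 8.
Its neighbours: 3.
Nothing further is reachable.

3, 8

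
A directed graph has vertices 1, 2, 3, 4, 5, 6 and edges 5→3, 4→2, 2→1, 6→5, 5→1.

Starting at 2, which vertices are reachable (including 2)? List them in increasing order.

Start at 2.
Its neighbours: 1.
Nothing further is reachable.

1, 2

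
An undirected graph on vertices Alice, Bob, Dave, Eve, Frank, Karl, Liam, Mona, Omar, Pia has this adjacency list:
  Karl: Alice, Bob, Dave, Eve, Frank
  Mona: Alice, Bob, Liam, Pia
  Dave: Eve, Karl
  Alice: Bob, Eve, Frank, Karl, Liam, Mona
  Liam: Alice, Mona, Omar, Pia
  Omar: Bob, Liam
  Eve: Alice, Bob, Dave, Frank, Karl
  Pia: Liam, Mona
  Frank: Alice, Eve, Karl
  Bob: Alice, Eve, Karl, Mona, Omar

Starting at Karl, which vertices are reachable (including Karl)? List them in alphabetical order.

Alice, Bob, Dave, Eve, Frank, Karl, Liam, Mona, Omar, Pia

Start at Karl.
Its neighbours: Alice, Bob, Dave, Eve, Frank.
Then their neighbours: Liam, Mona, Omar.
Then next layer: Pia.
Every vertex is now reached.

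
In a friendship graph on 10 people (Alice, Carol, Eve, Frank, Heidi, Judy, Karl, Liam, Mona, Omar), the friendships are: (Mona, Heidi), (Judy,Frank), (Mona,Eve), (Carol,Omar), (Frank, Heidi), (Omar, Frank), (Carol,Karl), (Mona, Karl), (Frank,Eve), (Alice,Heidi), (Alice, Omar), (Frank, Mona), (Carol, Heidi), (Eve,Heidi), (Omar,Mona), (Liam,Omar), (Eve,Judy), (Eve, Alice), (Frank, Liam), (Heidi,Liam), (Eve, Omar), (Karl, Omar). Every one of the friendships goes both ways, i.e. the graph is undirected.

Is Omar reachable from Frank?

Explore from Frank.
Distance 1: reach Eve, Heidi, Judy, Liam, Mona, Omar.
Found Omar.

Yes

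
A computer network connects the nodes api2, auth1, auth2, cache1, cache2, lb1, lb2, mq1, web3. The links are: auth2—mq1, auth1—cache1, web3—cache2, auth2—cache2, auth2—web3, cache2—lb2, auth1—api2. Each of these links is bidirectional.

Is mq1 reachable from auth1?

No

Explore from auth1.
Distance 1: reach api2, cache1.
The search is exhausted without reaching mq1; it lies in a different component.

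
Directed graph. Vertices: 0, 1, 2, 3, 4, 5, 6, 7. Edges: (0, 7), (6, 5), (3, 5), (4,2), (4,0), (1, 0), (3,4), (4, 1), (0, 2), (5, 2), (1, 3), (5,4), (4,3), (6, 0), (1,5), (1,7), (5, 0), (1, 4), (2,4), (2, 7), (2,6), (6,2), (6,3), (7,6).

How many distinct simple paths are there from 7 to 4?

9

7→6→0→2→4
7→6→2→4
7→6→3→4
7→6→3→5→0→2→4
7→6→3→5→2→4
7→6→3→5→4
7→6→5→0→2→4
7→6→5→2→4
7→6→5→4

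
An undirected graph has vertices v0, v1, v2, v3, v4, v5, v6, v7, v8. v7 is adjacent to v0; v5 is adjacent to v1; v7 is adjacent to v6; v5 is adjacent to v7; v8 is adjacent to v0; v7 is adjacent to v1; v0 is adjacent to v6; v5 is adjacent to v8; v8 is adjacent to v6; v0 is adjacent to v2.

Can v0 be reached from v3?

No

v3 has no edges, so nothing is reachable from it.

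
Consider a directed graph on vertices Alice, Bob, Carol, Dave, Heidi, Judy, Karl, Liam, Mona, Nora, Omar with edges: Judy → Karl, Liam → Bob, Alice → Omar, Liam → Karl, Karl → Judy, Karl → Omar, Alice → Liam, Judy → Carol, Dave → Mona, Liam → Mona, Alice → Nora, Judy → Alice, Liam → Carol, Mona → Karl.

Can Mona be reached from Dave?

Explore from Dave.
Distance 1: reach Mona.
Found Mona.

Yes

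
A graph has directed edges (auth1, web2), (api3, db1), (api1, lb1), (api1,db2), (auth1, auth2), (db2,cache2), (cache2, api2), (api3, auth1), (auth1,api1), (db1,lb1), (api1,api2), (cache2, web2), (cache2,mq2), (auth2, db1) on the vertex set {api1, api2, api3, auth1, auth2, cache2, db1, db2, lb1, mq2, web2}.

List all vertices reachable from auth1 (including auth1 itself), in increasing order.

api1, api2, auth1, auth2, cache2, db1, db2, lb1, mq2, web2

Start at auth1.
Its neighbours: api1, auth2, web2.
Then their neighbours: api2, db1, db2, lb1.
Then next layer: cache2.
Then next layer: mq2.
Nothing further is reachable.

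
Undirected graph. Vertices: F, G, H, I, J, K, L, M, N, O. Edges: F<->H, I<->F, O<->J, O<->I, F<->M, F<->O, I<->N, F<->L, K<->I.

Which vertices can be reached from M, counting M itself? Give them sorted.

F, H, I, J, K, L, M, N, O

Start at M.
Its neighbours: F.
Then their neighbours: H, I, L, O.
Then next layer: J, K, N.
Nothing further is reachable.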